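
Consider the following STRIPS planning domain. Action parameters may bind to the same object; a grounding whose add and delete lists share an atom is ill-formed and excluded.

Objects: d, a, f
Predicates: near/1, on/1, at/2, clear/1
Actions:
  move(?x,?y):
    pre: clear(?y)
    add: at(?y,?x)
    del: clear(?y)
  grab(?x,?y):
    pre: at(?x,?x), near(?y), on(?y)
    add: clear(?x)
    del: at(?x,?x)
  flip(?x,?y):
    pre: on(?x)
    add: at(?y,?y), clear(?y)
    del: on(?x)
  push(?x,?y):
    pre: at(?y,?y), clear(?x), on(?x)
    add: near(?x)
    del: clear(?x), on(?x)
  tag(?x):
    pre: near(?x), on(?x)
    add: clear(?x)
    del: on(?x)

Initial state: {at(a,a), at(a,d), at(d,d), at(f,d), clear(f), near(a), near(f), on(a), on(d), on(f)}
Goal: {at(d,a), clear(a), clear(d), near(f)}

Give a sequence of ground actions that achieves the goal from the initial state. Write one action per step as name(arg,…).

1. grab(d,a)  →  {at(a,a), at(a,d), at(f,d), clear(d), clear(f), near(a), near(f), on(a), on(d), on(f)}
2. move(a,d)  →  {at(a,a), at(a,d), at(d,a), at(f,d), clear(f), near(a), near(f), on(a), on(d), on(f)}
3. grab(a,a)  →  {at(a,d), at(d,a), at(f,d), clear(a), clear(f), near(a), near(f), on(a), on(d), on(f)}
4. flip(d,d)  →  {at(a,d), at(d,a), at(d,d), at(f,d), clear(a), clear(d), clear(f), near(a), near(f), on(a), on(f)}

grab(d,a); move(a,d); grab(a,a); flip(d,d)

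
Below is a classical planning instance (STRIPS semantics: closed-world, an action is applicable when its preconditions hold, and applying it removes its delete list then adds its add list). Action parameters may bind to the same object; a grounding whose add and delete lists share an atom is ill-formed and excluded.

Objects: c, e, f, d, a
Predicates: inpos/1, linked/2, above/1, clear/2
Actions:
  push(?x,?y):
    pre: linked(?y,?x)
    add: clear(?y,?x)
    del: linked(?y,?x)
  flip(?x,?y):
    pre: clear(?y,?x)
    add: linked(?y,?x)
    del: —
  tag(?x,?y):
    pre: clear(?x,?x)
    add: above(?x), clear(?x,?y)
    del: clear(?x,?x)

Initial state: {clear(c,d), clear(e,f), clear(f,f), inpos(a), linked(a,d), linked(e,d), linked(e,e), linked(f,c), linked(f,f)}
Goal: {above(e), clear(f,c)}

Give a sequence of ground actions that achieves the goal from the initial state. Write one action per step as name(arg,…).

1. push(c,f)  →  {clear(c,d), clear(e,f), clear(f,c), clear(f,f), inpos(a), linked(a,d), linked(e,d), linked(e,e), linked(f,f)}
2. push(e,e)  →  {clear(c,d), clear(e,e), clear(e,f), clear(f,c), clear(f,f), inpos(a), linked(a,d), linked(e,d), linked(f,f)}
3. tag(e,c)  →  {above(e), clear(c,d), clear(e,c), clear(e,f), clear(f,c), clear(f,f), inpos(a), linked(a,d), linked(e,d), linked(f,f)}

push(c,f); push(e,e); tag(e,c)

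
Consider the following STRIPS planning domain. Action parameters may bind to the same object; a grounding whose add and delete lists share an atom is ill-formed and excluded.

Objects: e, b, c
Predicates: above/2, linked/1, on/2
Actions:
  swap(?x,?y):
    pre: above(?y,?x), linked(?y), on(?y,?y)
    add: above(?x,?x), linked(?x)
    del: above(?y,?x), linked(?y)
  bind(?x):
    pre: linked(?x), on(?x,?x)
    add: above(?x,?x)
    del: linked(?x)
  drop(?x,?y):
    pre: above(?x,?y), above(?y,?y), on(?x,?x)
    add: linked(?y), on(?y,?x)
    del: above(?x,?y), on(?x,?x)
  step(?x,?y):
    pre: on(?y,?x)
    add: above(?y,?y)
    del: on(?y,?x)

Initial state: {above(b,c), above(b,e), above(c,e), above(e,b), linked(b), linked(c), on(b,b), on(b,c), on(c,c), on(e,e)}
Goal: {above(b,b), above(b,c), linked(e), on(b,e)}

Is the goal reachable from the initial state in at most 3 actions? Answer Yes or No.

Yes

1. swap(e,b)  →  {above(b,c), above(c,e), above(e,b), above(e,e), linked(c), linked(e), on(b,b), on(b,c), on(c,c), on(e,e)}
2. step(b,b)  →  {above(b,b), above(b,c), above(c,e), above(e,b), above(e,e), linked(c), linked(e), on(b,c), on(c,c), on(e,e)}
3. drop(e,b)  →  {above(b,b), above(b,c), above(c,e), above(e,e), linked(b), linked(c), linked(e), on(b,c), on(b,e), on(c,c)}
optimal plan length = 3; 3 ≤ 3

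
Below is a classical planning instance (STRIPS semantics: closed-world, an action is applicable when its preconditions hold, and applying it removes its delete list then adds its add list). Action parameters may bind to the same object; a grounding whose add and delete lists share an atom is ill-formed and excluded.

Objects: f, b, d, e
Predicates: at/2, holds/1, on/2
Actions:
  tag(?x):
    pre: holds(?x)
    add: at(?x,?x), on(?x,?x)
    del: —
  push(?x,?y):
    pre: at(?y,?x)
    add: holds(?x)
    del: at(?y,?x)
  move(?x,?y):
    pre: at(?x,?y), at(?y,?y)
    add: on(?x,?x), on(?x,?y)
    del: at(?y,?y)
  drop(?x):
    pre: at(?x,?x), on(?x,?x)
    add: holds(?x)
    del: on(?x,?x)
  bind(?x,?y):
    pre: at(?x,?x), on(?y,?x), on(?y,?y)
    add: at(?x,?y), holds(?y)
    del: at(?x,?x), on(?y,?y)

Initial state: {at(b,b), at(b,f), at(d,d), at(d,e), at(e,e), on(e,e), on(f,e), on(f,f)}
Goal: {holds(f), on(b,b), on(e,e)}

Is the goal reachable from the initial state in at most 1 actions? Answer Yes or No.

No

1. push(f,b)  →  {at(b,b), at(d,d), at(d,e), at(e,e), holds(f), on(e,e), on(f,e), on(f,f)}
2. move(b,b)  →  {at(d,d), at(d,e), at(e,e), holds(f), on(b,b), on(e,e), on(f,e), on(f,f)}
optimal plan length = 2; 2 > 1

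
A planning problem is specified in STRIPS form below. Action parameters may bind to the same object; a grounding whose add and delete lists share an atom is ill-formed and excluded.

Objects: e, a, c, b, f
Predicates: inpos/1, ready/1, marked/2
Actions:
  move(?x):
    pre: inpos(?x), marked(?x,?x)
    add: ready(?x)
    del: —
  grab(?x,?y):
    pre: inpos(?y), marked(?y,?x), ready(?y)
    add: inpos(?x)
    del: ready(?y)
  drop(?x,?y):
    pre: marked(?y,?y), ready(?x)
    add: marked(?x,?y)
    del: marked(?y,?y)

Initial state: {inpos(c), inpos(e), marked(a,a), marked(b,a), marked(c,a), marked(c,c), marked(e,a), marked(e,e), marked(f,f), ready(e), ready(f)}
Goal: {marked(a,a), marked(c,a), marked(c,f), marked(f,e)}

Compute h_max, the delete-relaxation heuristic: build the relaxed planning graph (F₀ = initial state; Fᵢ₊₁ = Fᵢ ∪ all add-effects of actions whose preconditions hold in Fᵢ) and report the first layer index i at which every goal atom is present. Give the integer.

F0 = init (11 atoms)
F1 = F0 ∪ {inpos(a), marked(e,c), marked(e,f), marked(f,a), marked(f,c), marked(f,e), ready(c)}  (18 atoms)
F2 = F1 ∪ {inpos(f), marked(c,e), marked(c,f), ready(a)}  (22 atoms)
goal ⊆ F2  ⇒  h_max = 2

2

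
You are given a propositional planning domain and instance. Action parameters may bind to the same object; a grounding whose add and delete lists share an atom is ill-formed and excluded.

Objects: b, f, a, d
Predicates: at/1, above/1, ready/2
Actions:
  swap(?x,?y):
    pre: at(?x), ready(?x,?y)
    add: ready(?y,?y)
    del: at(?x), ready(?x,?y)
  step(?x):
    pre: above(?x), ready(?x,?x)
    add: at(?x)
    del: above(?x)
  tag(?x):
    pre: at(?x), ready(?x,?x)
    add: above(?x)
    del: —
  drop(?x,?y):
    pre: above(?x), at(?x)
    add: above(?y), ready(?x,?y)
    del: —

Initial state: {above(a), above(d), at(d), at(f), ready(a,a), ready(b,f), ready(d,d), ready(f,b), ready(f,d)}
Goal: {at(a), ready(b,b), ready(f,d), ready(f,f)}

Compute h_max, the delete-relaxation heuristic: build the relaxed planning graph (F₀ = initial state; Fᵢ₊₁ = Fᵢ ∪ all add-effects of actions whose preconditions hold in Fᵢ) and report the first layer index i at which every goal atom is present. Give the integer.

2

F0 = init (9 atoms)
F1 = F0 ∪ {above(b), above(f), at(a), ready(b,b), ready(d,a), ready(d,b), ready(d,f)}  (16 atoms)
F2 = F1 ∪ {at(b), ready(a,b), ready(a,d), ready(a,f), ready(f,a), ready(f,f)}  (22 atoms)
goal ⊆ F2  ⇒  h_max = 2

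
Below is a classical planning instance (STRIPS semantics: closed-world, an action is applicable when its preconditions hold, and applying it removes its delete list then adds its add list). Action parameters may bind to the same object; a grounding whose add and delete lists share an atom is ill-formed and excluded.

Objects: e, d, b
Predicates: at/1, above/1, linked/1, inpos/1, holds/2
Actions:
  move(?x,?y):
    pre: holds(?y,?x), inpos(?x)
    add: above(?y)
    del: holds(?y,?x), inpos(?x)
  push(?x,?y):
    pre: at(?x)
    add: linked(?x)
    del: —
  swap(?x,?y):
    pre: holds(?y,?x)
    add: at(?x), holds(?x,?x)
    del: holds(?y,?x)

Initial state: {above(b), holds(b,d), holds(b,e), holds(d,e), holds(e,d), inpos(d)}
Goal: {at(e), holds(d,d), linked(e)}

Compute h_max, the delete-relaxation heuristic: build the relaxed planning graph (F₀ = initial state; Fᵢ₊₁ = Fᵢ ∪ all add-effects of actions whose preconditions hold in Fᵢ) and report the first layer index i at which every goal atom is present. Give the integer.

F0 = init (6 atoms)
F1 = F0 ∪ {above(e), at(d), at(e), holds(d,d), holds(e,e)}  (11 atoms)
F2 = F1 ∪ {above(d), linked(d), linked(e)}  (14 atoms)
goal ⊆ F2  ⇒  h_max = 2

2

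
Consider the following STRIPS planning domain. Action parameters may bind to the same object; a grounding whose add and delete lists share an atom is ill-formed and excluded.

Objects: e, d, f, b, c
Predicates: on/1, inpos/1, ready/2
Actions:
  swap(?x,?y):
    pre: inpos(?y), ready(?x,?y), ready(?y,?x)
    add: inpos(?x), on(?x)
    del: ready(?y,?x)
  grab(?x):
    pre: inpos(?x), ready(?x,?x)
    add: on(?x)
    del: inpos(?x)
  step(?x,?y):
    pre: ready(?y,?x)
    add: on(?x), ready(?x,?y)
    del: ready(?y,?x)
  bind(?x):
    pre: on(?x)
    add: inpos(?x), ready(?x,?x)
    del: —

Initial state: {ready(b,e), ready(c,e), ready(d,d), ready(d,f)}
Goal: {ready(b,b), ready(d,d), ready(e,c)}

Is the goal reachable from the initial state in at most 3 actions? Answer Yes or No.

No

1. step(e,b)  →  {on(e), ready(c,e), ready(d,d), ready(d,f), ready(e,b)}
2. step(e,c)  →  {on(e), ready(d,d), ready(d,f), ready(e,b), ready(e,c)}
3. step(b,e)  →  {on(b), on(e), ready(b,e), ready(d,d), ready(d,f), ready(e,c)}
4. bind(b)  →  {inpos(b), on(b), on(e), ready(b,b), ready(b,e), ready(d,d), ready(d,f), ready(e,c)}
optimal plan length = 4; 4 > 3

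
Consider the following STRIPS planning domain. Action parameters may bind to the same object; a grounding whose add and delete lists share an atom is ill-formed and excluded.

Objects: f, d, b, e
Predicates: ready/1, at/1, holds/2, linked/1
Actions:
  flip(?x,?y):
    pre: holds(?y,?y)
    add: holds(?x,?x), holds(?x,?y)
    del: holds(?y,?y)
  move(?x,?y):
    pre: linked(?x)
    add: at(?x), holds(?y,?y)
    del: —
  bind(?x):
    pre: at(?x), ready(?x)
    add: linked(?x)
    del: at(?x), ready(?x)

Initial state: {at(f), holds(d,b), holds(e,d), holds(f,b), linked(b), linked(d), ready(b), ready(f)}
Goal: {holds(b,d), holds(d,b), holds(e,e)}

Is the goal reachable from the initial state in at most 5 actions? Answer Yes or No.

1. move(d,d)  →  {at(d), at(f), holds(d,b), holds(d,d), holds(e,d), holds(f,b), linked(b), linked(d), ready(b), ready(f)}
2. flip(b,d)  →  {at(d), at(f), holds(b,b), holds(b,d), holds(d,b), holds(e,d), holds(f,b), linked(b), linked(d), ready(b), ready(f)}
3. flip(e,b)  →  {at(d), at(f), holds(b,d), holds(d,b), holds(e,b), holds(e,d), holds(e,e), holds(f,b), linked(b), linked(d), ready(b), ready(f)}
optimal plan length = 3; 3 ≤ 5

Yes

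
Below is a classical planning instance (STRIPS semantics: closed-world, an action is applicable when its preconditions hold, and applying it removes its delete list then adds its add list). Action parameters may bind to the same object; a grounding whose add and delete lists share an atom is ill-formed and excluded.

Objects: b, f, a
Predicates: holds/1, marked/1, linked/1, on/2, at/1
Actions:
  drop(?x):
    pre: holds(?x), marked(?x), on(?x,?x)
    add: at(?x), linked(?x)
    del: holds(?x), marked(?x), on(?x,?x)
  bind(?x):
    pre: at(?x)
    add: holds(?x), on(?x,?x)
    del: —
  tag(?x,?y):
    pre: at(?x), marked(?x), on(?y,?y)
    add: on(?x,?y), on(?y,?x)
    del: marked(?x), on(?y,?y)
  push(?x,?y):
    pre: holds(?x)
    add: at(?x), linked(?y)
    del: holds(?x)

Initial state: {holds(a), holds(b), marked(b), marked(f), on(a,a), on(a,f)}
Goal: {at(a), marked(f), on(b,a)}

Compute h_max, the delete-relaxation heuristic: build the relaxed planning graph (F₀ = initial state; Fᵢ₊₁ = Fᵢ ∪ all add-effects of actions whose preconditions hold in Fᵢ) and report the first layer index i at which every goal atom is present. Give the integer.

2

F0 = init (6 atoms)
F1 = F0 ∪ {at(a), at(b), linked(a), linked(b), linked(f)}  (11 atoms)
F2 = F1 ∪ {on(a,b), on(b,a), on(b,b)}  (14 atoms)
goal ⊆ F2  ⇒  h_max = 2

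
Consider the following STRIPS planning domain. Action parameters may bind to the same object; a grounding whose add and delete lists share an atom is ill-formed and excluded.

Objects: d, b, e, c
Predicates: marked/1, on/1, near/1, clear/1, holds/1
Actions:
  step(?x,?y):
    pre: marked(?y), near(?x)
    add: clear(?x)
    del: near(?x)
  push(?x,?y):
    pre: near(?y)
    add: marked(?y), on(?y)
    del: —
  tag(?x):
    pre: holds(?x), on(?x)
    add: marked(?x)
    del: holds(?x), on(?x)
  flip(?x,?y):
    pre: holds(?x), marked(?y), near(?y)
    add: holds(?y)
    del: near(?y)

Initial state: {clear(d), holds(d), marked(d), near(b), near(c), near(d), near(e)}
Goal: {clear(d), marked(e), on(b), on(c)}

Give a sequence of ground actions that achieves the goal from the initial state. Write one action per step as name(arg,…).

1. push(d,b)  →  {clear(d), holds(d), marked(b), marked(d), near(b), near(c), near(d), near(e), on(b)}
2. push(d,e)  →  {clear(d), holds(d), marked(b), marked(d), marked(e), near(b), near(c), near(d), near(e), on(b), on(e)}
3. push(d,c)  →  {clear(d), holds(d), marked(b), marked(c), marked(d), marked(e), near(b), near(c), near(d), near(e), on(b), on(c), on(e)}

push(d,b); push(d,e); push(d,c)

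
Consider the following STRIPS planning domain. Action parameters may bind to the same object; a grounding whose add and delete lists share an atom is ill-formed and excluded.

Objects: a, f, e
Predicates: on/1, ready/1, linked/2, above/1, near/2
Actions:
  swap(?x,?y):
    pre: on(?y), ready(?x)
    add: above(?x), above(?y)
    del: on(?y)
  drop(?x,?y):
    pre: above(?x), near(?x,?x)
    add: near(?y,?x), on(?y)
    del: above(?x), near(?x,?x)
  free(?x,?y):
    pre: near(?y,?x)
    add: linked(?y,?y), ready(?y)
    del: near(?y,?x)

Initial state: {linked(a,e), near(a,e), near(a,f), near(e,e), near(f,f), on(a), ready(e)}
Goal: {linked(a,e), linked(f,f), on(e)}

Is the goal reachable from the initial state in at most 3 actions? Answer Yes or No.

No

1. swap(e,a)  →  {above(a), above(e), linked(a,e), near(a,e), near(a,f), near(e,e), near(f,f), ready(e)}
2. drop(e,f)  →  {above(a), linked(a,e), near(a,e), near(a,f), near(f,e), near(f,f), on(f), ready(e)}
3. swap(e,f)  →  {above(a), above(e), above(f), linked(a,e), near(a,e), near(a,f), near(f,e), near(f,f), ready(e)}
4. drop(f,e)  →  {above(a), above(e), linked(a,e), near(a,e), near(a,f), near(e,f), near(f,e), on(e), ready(e)}
5. free(e,f)  →  {above(a), above(e), linked(a,e), linked(f,f), near(a,e), near(a,f), near(e,f), on(e), ready(e), ready(f)}
optimal plan length = 5; 5 > 3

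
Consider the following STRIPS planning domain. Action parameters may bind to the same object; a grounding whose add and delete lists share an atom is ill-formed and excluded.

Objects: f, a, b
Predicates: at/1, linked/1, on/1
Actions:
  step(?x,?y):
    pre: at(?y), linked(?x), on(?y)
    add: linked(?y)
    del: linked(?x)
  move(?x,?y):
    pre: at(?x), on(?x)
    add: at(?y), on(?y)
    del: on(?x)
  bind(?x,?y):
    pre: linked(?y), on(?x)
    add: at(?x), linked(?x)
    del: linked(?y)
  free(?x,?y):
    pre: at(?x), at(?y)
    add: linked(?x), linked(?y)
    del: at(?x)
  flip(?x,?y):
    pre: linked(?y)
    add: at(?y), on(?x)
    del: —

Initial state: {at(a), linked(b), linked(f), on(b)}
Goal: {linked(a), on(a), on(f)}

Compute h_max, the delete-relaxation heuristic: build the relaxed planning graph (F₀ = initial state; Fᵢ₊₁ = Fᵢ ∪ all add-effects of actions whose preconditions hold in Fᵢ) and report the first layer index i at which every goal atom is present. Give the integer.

F0 = init (4 atoms)
F1 = F0 ∪ {at(b), at(f), linked(a), on(a), on(f)}  (9 atoms)
goal ⊆ F1  ⇒  h_max = 1

1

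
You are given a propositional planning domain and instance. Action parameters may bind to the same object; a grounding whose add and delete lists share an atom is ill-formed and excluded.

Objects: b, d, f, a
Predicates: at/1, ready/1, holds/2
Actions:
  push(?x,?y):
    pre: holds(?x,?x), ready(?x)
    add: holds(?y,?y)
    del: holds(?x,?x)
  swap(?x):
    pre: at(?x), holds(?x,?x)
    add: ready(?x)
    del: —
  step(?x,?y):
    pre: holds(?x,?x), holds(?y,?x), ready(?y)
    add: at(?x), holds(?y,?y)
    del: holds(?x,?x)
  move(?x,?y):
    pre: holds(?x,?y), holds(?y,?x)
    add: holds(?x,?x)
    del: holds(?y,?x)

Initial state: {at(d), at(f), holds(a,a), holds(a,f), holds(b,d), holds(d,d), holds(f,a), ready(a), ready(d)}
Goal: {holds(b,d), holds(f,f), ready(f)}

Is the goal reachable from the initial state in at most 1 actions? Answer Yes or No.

No

1. push(d,f)  →  {at(d), at(f), holds(a,a), holds(a,f), holds(b,d), holds(f,a), holds(f,f), ready(a), ready(d)}
2. swap(f)  →  {at(d), at(f), holds(a,a), holds(a,f), holds(b,d), holds(f,a), holds(f,f), ready(a), ready(d), ready(f)}
optimal plan length = 2; 2 > 1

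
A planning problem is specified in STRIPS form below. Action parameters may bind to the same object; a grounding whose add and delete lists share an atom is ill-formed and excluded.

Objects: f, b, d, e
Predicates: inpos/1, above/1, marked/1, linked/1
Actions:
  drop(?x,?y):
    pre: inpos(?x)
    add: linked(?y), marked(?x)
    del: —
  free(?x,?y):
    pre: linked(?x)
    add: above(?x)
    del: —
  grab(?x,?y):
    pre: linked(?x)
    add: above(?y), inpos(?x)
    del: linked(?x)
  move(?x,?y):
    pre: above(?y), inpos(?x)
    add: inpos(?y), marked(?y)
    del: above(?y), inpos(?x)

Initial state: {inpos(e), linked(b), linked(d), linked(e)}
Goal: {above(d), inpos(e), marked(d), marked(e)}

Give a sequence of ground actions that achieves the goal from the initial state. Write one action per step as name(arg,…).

drop(e,f); grab(d,d); drop(d,f)

1. drop(e,f)  →  {inpos(e), linked(b), linked(d), linked(e), linked(f), marked(e)}
2. grab(d,d)  →  {above(d), inpos(d), inpos(e), linked(b), linked(e), linked(f), marked(e)}
3. drop(d,f)  →  {above(d), inpos(d), inpos(e), linked(b), linked(e), linked(f), marked(d), marked(e)}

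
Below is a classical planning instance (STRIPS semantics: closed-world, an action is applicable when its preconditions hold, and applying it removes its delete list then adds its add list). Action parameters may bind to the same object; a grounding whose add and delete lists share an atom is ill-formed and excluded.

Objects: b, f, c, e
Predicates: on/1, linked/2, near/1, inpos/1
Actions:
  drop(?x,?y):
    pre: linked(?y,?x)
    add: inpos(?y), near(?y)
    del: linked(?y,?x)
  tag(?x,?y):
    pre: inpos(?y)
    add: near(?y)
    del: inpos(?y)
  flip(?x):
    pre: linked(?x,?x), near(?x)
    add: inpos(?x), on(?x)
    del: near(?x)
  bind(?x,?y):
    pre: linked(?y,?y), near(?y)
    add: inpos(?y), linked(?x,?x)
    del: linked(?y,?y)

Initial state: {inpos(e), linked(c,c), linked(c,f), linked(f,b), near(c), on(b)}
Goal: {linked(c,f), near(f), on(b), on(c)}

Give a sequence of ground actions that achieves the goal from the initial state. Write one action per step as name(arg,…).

drop(b,f); flip(c)

1. drop(b,f)  →  {inpos(e), inpos(f), linked(c,c), linked(c,f), near(c), near(f), on(b)}
2. flip(c)  →  {inpos(c), inpos(e), inpos(f), linked(c,c), linked(c,f), near(f), on(b), on(c)}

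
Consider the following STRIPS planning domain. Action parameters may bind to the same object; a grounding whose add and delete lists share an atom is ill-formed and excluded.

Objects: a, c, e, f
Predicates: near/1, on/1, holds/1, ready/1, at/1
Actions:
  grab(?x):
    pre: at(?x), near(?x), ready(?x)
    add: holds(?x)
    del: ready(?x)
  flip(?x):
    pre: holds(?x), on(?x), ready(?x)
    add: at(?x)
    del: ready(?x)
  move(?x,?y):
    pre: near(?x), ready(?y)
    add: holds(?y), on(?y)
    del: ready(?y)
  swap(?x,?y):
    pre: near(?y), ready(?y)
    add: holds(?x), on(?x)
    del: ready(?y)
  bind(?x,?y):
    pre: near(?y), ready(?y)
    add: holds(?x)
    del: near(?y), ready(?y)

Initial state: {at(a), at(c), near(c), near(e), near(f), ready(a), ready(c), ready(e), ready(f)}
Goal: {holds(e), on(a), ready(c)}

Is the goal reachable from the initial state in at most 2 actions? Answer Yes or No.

1. move(c,a)  →  {at(a), at(c), holds(a), near(c), near(e), near(f), on(a), ready(c), ready(e), ready(f)}
2. move(c,e)  →  {at(a), at(c), holds(a), holds(e), near(c), near(e), near(f), on(a), on(e), ready(c), ready(f)}
optimal plan length = 2; 2 ≤ 2

Yes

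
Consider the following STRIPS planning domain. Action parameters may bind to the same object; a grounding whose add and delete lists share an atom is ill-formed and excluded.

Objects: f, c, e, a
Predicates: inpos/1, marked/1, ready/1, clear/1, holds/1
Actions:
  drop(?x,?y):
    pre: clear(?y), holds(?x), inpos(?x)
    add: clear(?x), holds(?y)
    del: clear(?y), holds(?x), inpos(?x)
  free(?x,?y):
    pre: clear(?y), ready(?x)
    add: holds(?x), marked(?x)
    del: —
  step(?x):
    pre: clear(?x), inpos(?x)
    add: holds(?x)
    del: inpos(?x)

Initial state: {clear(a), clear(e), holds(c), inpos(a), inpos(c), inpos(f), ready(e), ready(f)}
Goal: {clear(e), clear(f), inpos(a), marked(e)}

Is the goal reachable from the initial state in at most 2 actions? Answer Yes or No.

1. free(f,e)  →  {clear(a), clear(e), holds(c), holds(f), inpos(a), inpos(c), inpos(f), marked(f), ready(e), ready(f)}
2. drop(f,a)  →  {clear(e), clear(f), holds(a), holds(c), inpos(a), inpos(c), marked(f), ready(e), ready(f)}
3. free(e,f)  →  {clear(e), clear(f), holds(a), holds(c), holds(e), inpos(a), inpos(c), marked(e), marked(f), ready(e), ready(f)}
optimal plan length = 3; 3 > 2

No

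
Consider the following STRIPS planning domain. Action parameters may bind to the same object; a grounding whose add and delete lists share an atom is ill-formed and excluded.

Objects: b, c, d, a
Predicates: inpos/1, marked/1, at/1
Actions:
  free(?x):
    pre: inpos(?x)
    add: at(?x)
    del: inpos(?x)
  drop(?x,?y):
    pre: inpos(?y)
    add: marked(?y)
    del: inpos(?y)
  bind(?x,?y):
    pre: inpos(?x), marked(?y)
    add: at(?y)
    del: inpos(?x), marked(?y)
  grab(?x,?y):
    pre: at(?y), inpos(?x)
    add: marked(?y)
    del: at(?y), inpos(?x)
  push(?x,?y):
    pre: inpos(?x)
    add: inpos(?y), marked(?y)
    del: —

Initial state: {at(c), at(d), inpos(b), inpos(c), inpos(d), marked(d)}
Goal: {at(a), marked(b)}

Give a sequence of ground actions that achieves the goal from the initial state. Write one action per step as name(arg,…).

drop(b,b); push(c,a); free(a)

1. drop(b,b)  →  {at(c), at(d), inpos(c), inpos(d), marked(b), marked(d)}
2. push(c,a)  →  {at(c), at(d), inpos(a), inpos(c), inpos(d), marked(a), marked(b), marked(d)}
3. free(a)  →  {at(a), at(c), at(d), inpos(c), inpos(d), marked(a), marked(b), marked(d)}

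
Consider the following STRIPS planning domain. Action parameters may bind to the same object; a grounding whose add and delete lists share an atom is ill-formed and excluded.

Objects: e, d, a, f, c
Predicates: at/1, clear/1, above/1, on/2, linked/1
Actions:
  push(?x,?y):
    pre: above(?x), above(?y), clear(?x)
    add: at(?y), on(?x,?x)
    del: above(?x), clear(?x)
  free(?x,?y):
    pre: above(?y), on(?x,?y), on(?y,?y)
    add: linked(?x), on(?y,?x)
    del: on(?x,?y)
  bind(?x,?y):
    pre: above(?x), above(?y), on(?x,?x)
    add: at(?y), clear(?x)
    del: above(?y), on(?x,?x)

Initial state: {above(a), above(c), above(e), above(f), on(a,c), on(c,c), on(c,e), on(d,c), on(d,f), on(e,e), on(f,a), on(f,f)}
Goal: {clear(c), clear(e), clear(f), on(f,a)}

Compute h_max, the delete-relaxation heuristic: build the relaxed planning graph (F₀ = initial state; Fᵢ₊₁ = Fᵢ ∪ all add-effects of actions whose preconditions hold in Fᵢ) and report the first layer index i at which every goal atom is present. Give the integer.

1

F0 = init (12 atoms)
F1 = F0 ∪ {at(a), at(c), at(e), at(f), clear(c), clear(e), clear(f), linked(a), linked(c), linked(d), on(c,a), on(c,d), on(e,c), on(f,d)}  (26 atoms)
goal ⊆ F1  ⇒  h_max = 1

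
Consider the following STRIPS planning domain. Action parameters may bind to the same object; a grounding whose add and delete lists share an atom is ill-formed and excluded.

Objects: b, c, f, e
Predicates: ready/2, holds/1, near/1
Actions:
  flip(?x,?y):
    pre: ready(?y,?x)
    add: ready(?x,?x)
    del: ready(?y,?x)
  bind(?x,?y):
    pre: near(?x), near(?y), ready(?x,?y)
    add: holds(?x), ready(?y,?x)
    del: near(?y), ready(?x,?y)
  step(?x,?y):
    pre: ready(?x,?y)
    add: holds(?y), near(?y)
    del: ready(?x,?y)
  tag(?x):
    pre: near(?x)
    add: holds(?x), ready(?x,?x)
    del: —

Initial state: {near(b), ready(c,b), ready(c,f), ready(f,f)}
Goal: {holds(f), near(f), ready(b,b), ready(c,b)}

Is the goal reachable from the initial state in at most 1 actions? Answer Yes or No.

1. step(c,f)  →  {holds(f), near(b), near(f), ready(c,b), ready(f,f)}
2. tag(b)  →  {holds(b), holds(f), near(b), near(f), ready(b,b), ready(c,b), ready(f,f)}
optimal plan length = 2; 2 > 1

No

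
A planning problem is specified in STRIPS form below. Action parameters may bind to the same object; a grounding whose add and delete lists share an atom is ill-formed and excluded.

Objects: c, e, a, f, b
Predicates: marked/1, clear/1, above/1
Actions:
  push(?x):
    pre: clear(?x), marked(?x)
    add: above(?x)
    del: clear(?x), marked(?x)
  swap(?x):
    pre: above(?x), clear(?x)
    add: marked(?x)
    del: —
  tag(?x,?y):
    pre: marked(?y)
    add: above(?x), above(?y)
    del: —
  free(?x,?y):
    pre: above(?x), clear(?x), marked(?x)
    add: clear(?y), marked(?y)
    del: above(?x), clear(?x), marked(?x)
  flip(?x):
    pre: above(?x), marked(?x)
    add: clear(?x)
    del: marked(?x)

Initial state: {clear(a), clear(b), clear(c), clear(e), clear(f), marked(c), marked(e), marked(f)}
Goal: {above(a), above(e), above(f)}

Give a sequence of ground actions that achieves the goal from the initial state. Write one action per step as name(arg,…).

push(e); tag(a,f)

1. push(e)  →  {above(e), clear(a), clear(b), clear(c), clear(f), marked(c), marked(f)}
2. tag(a,f)  →  {above(a), above(e), above(f), clear(a), clear(b), clear(c), clear(f), marked(c), marked(f)}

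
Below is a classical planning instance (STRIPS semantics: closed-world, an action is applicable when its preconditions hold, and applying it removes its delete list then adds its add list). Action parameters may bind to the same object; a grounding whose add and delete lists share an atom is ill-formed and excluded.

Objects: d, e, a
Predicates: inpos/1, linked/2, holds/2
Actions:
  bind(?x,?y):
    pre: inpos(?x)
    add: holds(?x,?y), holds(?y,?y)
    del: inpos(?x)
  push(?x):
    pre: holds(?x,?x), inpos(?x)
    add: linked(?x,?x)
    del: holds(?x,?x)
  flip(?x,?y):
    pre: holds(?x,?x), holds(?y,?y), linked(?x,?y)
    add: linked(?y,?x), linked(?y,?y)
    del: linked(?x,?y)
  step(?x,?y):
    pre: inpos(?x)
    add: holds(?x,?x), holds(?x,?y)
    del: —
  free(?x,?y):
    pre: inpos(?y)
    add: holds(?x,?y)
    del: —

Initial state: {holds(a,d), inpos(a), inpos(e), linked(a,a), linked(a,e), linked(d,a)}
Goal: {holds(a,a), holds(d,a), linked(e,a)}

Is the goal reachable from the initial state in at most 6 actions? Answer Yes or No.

1. bind(e,e)  →  {holds(a,d), holds(e,e), inpos(a), linked(a,a), linked(a,e), linked(d,a)}
2. step(a,d)  →  {holds(a,a), holds(a,d), holds(e,e), inpos(a), linked(a,a), linked(a,e), linked(d,a)}
3. flip(a,e)  →  {holds(a,a), holds(a,d), holds(e,e), inpos(a), linked(a,a), linked(d,a), linked(e,a), linked(e,e)}
4. free(d,a)  →  {holds(a,a), holds(a,d), holds(d,a), holds(e,e), inpos(a), linked(a,a), linked(d,a), linked(e,a), linked(e,e)}
optimal plan length = 4; 4 ≤ 6

Yes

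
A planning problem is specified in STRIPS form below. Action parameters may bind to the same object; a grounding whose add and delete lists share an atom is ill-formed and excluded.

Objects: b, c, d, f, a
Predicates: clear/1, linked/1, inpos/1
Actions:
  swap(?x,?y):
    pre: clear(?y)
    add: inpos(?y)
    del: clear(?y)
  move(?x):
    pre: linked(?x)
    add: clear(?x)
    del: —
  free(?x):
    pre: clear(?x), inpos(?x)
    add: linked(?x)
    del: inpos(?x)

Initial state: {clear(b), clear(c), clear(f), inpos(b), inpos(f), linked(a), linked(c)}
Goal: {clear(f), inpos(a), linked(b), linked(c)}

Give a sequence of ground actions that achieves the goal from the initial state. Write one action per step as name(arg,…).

1. move(a)  →  {clear(a), clear(b), clear(c), clear(f), inpos(b), inpos(f), linked(a), linked(c)}
2. swap(b,a)  →  {clear(b), clear(c), clear(f), inpos(a), inpos(b), inpos(f), linked(a), linked(c)}
3. free(b)  →  {clear(b), clear(c), clear(f), inpos(a), inpos(f), linked(a), linked(b), linked(c)}

move(a); swap(b,a); free(b)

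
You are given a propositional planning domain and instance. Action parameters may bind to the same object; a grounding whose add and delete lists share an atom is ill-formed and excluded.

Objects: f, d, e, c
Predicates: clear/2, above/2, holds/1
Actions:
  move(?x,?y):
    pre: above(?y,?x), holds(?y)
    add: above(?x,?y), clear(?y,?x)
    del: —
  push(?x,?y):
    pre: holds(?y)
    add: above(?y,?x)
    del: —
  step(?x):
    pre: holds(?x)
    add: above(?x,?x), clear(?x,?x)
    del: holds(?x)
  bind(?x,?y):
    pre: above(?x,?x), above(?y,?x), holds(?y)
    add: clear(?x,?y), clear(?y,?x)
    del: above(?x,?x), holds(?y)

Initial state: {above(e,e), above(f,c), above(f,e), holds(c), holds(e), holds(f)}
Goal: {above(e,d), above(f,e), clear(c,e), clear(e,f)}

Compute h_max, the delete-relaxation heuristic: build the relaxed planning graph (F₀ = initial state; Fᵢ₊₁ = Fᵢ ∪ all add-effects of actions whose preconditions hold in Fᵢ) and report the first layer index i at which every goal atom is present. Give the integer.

F0 = init (6 atoms)
F1 = F0 ∪ {above(c,c), above(c,d), above(c,e), above(c,f), above(e,c), above(e,d), above(e,f), above(f,d), above(f,f), clear(c,c), clear(e,e), clear(e,f), clear(f,c), clear(f,e), clear(f,f)}  (21 atoms)
F2 = F1 ∪ {above(d,c), above(d,e), above(d,f), clear(c,d), clear(c,e), clear(c,f), clear(e,c), clear(e,d), clear(f,d)}  (30 atoms)
goal ⊆ F2  ⇒  h_max = 2

2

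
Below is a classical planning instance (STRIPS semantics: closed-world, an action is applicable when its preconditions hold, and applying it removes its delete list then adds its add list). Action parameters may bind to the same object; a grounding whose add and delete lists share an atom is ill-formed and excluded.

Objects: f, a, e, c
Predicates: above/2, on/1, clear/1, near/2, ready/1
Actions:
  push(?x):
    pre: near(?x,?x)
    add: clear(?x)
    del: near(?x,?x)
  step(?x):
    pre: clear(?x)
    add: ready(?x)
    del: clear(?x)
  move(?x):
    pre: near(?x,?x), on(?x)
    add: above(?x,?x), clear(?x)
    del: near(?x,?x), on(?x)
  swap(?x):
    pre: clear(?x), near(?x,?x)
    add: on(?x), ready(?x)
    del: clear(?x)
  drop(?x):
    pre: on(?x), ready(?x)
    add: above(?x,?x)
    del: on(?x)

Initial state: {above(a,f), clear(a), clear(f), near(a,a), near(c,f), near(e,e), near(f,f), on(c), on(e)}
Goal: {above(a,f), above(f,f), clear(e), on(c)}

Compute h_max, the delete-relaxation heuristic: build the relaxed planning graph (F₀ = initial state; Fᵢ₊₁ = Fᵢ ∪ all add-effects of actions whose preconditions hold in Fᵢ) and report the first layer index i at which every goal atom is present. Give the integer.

F0 = init (9 atoms)
F1 = F0 ∪ {above(e,e), clear(e), on(a), on(f), ready(a), ready(f)}  (15 atoms)
F2 = F1 ∪ {above(a,a), above(f,f), ready(e)}  (18 atoms)
goal ⊆ F2  ⇒  h_max = 2

2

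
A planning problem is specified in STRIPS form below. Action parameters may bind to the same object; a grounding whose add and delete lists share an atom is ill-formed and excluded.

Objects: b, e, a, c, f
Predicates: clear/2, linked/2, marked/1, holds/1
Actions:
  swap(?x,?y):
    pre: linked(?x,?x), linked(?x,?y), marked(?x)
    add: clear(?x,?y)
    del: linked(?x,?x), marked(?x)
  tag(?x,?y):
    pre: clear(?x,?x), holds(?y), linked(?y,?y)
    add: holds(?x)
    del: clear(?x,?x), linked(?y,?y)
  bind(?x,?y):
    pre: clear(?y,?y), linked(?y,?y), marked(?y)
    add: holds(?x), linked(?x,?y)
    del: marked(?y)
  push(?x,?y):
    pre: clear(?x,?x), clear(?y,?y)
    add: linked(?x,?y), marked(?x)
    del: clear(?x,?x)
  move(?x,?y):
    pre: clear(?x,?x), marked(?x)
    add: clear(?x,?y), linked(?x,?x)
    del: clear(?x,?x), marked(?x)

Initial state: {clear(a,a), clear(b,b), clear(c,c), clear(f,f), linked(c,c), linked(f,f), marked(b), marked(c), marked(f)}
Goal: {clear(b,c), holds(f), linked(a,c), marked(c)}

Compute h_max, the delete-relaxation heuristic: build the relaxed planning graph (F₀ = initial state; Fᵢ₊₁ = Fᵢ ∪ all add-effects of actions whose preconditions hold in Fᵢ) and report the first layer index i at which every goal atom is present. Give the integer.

1

F0 = init (9 atoms)
F1 = F0 ∪ {clear(b,a), clear(b,c), clear(b,e), clear(b,f), clear(c,a), clear(c,b), clear(c,e), clear(c,f), clear(f,a), clear(f,b), clear(f,c), clear(f,e), holds(a), holds(b), holds(c), holds(e), holds(f), linked(a,a), linked(a,b), linked(a,c), linked(a,f), linked(b,a), linked(b,b), linked(b,c), linked(b,f), linked(c,a), linked(c,b), linked(c,f), linked(e,c), linked(e,f), linked(f,a), linked(f,b), linked(f,c), marked(a)}  (43 atoms)
goal ⊆ F1  ⇒  h_max = 1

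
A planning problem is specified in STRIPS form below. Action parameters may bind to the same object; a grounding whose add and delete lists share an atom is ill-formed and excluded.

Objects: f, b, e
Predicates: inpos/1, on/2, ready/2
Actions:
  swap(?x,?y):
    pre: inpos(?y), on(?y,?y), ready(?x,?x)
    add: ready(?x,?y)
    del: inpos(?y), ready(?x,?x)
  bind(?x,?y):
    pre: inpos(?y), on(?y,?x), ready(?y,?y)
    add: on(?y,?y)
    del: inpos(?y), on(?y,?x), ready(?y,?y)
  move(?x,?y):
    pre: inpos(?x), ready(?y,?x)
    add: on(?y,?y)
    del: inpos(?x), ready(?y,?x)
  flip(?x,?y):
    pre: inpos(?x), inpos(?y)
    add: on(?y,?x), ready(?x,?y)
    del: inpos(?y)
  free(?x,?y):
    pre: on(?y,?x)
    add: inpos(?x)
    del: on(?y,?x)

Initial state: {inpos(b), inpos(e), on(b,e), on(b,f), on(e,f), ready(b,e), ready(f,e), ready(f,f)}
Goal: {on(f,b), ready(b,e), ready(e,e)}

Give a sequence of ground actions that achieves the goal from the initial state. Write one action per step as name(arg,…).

1. flip(e,e)  →  {inpos(b), on(b,e), on(b,f), on(e,e), on(e,f), ready(b,e), ready(e,e), ready(f,e), ready(f,f)}
2. free(f,b)  →  {inpos(b), inpos(f), on(b,e), on(e,e), on(e,f), ready(b,e), ready(e,e), ready(f,e), ready(f,f)}
3. flip(b,f)  →  {inpos(b), on(b,e), on(e,e), on(e,f), on(f,b), ready(b,e), ready(b,f), ready(e,e), ready(f,e), ready(f,f)}

flip(e,e); free(f,b); flip(b,f)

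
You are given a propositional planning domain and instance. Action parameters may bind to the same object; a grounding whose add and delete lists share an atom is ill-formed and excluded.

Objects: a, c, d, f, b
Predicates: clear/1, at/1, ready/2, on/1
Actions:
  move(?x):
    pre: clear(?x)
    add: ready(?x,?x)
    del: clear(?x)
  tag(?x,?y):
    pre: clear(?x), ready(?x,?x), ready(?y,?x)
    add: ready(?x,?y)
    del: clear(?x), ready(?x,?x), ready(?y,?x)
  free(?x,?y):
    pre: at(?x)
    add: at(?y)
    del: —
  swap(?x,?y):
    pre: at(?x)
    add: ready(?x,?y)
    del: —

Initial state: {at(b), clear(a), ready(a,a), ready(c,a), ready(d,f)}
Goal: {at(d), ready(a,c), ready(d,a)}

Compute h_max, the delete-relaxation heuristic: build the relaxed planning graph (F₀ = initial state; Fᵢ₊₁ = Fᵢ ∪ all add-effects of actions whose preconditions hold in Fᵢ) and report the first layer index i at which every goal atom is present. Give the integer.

F0 = init (5 atoms)
F1 = F0 ∪ {at(a), at(c), at(d), at(f), ready(a,c), ready(b,a), ready(b,b), ready(b,c), ready(b,d), ready(b,f)}  (15 atoms)
F2 = F1 ∪ {ready(a,b), ready(a,d), ready(a,f), ready(c,b), ready(c,c), ready(c,d), ready(c,f), ready(d,a), ready(d,b), ready(d,c), ready(d,d), ready(f,a), ready(f,b), ready(f,c), ready(f,d), ready(f,f)}  (31 atoms)
goal ⊆ F2  ⇒  h_max = 2

2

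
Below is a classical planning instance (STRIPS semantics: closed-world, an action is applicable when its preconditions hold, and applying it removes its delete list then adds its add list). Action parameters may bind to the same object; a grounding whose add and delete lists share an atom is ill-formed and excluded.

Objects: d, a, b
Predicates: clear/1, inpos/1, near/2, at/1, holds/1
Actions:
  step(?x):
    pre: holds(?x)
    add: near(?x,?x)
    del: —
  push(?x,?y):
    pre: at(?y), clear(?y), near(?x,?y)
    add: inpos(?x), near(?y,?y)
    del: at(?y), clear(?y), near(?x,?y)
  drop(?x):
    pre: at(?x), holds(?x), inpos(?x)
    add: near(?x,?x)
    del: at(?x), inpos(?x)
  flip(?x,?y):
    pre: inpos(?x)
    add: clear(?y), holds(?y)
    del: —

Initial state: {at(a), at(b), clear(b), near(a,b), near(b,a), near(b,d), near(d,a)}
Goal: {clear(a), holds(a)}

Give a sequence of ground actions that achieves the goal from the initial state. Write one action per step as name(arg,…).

push(a,b); flip(a,a)

1. push(a,b)  →  {at(a), inpos(a), near(b,a), near(b,b), near(b,d), near(d,a)}
2. flip(a,a)  →  {at(a), clear(a), holds(a), inpos(a), near(b,a), near(b,b), near(b,d), near(d,a)}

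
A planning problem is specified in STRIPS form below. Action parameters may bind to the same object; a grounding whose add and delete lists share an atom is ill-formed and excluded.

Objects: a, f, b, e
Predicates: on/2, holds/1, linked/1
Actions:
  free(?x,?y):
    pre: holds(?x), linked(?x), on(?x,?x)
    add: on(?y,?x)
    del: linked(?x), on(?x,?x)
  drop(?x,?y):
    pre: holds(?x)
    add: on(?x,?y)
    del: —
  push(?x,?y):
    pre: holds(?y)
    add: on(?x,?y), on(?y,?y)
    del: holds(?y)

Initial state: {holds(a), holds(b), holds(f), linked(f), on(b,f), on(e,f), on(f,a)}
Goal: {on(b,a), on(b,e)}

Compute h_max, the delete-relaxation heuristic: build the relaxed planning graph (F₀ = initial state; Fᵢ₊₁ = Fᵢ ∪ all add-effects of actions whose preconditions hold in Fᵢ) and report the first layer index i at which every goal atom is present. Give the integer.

F0 = init (7 atoms)
F1 = F0 ∪ {on(a,a), on(a,b), on(a,e), on(a,f), on(b,a), on(b,b), on(b,e), on(e,a), on(e,b), on(f,b), on(f,e), on(f,f)}  (19 atoms)
goal ⊆ F1  ⇒  h_max = 1

1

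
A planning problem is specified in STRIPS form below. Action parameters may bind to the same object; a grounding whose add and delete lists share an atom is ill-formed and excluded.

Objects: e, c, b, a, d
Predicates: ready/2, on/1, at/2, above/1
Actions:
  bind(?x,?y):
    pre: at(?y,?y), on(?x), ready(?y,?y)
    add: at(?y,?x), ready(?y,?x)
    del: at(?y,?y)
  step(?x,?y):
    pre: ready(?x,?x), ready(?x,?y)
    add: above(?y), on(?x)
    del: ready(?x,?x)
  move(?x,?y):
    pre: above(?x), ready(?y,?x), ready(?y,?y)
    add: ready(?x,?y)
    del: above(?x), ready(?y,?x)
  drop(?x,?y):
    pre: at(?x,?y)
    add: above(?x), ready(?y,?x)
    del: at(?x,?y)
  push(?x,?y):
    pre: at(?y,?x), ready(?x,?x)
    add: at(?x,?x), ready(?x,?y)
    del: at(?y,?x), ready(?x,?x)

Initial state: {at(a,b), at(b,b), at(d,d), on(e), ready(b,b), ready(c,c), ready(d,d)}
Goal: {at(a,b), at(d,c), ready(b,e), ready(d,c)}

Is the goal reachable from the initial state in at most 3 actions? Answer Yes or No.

Yes

1. bind(e,b)  →  {at(a,b), at(b,e), at(d,d), on(e), ready(b,b), ready(b,e), ready(c,c), ready(d,d)}
2. step(c,c)  →  {above(c), at(a,b), at(b,e), at(d,d), on(c), on(e), ready(b,b), ready(b,e), ready(d,d)}
3. bind(c,d)  →  {above(c), at(a,b), at(b,e), at(d,c), on(c), on(e), ready(b,b), ready(b,e), ready(d,c), ready(d,d)}
optimal plan length = 3; 3 ≤ 3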